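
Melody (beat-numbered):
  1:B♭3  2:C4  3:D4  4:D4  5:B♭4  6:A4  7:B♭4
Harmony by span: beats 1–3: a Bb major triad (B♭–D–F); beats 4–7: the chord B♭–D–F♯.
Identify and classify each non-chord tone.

C4 (beat 2) — passing tone; A4 (beat 6) — neighbor tone.

The harmony at that moment is B♭ major triad (B♭, D, F); C4 is not a chord tone.
It is approached by step up from B♭3 and left by step up to D4.
Step in, step out in the same direction — a passing tone.
The harmony at that moment is B♭ augmented triad (B♭, D, F♯); A4 is not a chord tone.
It is approached by step down from B♭4 and left by step up to B♭4.
Step away and step back to the same note — a neighbor tone (lower neighbor).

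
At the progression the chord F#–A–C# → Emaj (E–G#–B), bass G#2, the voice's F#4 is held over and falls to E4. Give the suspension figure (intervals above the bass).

At the second chord the bass is G#2. The suspended F#4 lies a seventh above the bass; after resolving down by step to E4, the interval above the bass becomes a sixth.
Suspension figures are named by those two intervals: 7–6.

7–6 suspension.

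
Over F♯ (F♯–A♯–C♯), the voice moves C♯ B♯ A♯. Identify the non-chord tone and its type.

B♯ is a passing tone.

The harmony at that moment is F♯ major triad (F♯, A♯, C♯); B♯ is not a chord tone.
It is approached by step down from C♯ and left by step down to A♯.
Step in, step out in the same direction — a passing tone.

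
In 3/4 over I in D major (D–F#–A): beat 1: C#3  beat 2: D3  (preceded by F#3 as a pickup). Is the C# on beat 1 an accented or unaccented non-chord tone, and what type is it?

Accented appoggiatura.

The harmony at that moment is D major triad (D, F#, A); C#3 is not a chord tone.
It is approached by leap down from F#3 and left by step up to D3.
Leap in, step out — an appoggiatura.
It falls on the downbeat, so it is accented.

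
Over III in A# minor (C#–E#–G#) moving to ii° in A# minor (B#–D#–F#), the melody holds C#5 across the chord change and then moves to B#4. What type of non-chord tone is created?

C#5 is a suspension.

The harmony at that moment is B# diminished triad (B#, D#, F#); C#5 is not a chord tone.
It is held over (the same pitch as the preceding C#5) and left by step down to B#4.
Held over from the previous chord and resolving down by step — a suspension.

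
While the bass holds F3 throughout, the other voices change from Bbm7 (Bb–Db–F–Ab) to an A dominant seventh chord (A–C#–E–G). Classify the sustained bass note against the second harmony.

Pedal tone (pedal point).

The harmony at that moment is A dominant seventh chord (A, C#, E, G); F3 is not a chord tone.
It is held over (the same pitch as the preceding F3) and then sustained as the same pitch into the next harmony.
Sustained through a change of harmony — a pedal tone.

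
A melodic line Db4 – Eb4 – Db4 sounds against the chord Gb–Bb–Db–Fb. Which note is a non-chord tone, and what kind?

The harmony at that moment is Gb dominant seventh chord (Gb, Bb, Db, Fb); Eb4 is not a chord tone.
It is approached by step up from Db4 and left by step down to Db4.
Step away and step back to the same note — a neighbor tone (upper neighbor).

Eb4 is a neighbor tone.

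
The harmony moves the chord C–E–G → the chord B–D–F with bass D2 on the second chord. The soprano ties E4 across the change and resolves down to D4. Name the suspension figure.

At the second chord the bass is D2. The suspended E4 lies a ninth above the bass; after resolving down by step to D4, the interval above the bass becomes an octave.
Suspension figures are named by those two intervals: 9–8.

9–8 suspension.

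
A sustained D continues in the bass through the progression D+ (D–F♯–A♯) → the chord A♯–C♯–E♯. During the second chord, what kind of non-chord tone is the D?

Pedal tone (pedal point).

The harmony at that moment is A♯ minor triad (A♯, C♯, E♯); D is not a chord tone.
It is held over (the same pitch as the preceding D) and then sustained as the same pitch into the next harmony.
Sustained through a change of harmony — a pedal tone.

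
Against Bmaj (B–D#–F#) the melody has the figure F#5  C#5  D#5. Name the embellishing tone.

The harmony at that moment is B major triad (B, D#, F#); C#5 is not a chord tone.
It is approached by leap down from F#5 and left by step up to D#5.
Leap in, step out — an appoggiatura.

C#5 is an appoggiatura.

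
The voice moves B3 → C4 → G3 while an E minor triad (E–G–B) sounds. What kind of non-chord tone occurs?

The harmony at that moment is E minor triad (E, G, B); C4 is not a chord tone.
It is approached by step up from B3 and left by leap down to G3.
Step in, leap out — an escape tone.

C4 is an escape tone.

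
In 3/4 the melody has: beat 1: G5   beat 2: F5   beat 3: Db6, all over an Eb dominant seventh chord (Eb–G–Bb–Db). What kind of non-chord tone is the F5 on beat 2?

The harmony at that moment is Eb dominant seventh chord (Eb, G, Bb, Db); F5 is not a chord tone.
It is approached by step down from G5 and left by leap up to Db6.
Step in, leap out, on a weak beat — an escape tone.

Escape tone.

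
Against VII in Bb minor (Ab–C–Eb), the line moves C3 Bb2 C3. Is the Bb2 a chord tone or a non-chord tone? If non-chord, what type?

Non-chord tone — a neighbor tone.

The harmony at that moment is Ab major triad (Ab, C, Eb); Bb2 is not a chord tone.
It is approached by step down from C3 and left by step up to C3.
Step away and step back to the same note — a neighbor tone (lower neighbor).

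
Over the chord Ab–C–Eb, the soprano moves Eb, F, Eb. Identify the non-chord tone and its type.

F is a neighbor tone.

The harmony at that moment is Ab major triad (Ab, C, Eb); F is not a chord tone.
It is approached by step up from Eb and left by step down to Eb.
Step away and step back to the same note — a neighbor tone (upper neighbor).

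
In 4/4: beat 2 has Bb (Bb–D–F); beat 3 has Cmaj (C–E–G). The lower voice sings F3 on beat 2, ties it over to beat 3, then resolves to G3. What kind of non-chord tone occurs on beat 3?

The harmony at that moment is C major triad (C, E, G); F3 is not a chord tone.
It is held over (the same pitch as the preceding F3) and left by step up to G3.
Held over from the previous chord and resolving up by step — a retardation.

Retardation.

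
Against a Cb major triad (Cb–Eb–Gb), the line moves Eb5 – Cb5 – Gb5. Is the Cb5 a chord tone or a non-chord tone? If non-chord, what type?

Cb major triad contains Cb, Eb, Gb; Cb is the root, so it is a chord tone.

Chord tone (the root of Cb major triad).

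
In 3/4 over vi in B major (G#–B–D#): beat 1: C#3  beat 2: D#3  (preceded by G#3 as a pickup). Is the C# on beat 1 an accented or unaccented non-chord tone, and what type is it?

The harmony at that moment is G# minor triad (G#, B, D#); C#3 is not a chord tone.
It is approached by leap down from G#3 and left by step up to D#3.
Leap in, step out — an appoggiatura.
It falls on the downbeat, so it is accented.

Accented appoggiatura.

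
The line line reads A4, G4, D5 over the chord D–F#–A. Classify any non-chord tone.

The harmony at that moment is D major triad (D, F#, A); G4 is not a chord tone.
It is approached by step down from A4 and left by leap up to D5.
Step in, leap out — an escape tone.

G4 is an escape tone.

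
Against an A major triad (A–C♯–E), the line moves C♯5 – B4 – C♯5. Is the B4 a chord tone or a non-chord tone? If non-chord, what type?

Non-chord tone — a neighbor tone.

The harmony at that moment is A major triad (A, C♯, E); B4 is not a chord tone.
It is approached by step down from C♯5 and left by step up to C♯5.
Step away and step back to the same note — a neighbor tone (lower neighbor).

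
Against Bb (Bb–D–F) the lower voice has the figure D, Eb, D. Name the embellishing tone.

Eb is a neighbor tone.

The harmony at that moment is Bb major triad (Bb, D, F); Eb is not a chord tone.
It is approached by step up from D and left by step down to D.
Step away and step back to the same note — a neighbor tone (upper neighbor).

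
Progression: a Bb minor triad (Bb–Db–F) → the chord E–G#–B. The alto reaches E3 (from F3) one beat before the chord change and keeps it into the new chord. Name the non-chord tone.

E3 is an anticipation.

The harmony at that moment is Bb minor triad (Bb, Db, F); E3 is not a chord tone.
It is approached by step down from F3 and then sustained as the same pitch into the next harmony.
Arriving early and becoming a chord tone when the harmony changes — an anticipation.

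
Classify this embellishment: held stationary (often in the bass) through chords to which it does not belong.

Approach: none. Departure: none — a single pitch is sustained while the chords change around it, passing through harmonies that do not contain it.
No melodic motion at all; the dissonance is created entirely by the moving harmonies against the stationary note — a pedal tone (pedal point).

Pedal tone.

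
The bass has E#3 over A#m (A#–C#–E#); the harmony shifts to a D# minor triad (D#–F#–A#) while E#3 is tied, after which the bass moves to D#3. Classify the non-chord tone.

The harmony at that moment is D# minor triad (D#, F#, A#); E#3 is not a chord tone.
It is held over (the same pitch as the preceding E#3) and left by step down to D#3.
Held over from the previous chord and resolving down by step — a suspension.

E#3 is a suspension.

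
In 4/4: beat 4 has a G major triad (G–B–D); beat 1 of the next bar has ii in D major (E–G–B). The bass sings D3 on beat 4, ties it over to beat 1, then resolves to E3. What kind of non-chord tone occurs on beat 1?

The harmony at that moment is E minor triad (E, G, B); D3 is not a chord tone.
It is held over (the same pitch as the preceding D3) and left by step up to E3.
Held over from the previous chord and resolving up by step — a retardation.

Retardation.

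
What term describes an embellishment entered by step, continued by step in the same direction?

Passing tone.

Approach: by step. Departure: by step, continuing in the same direction.
Stepwise on both sides with no change of direction means the note fills in the space between two different chord tones — a passing tone. (Had it turned back to its starting note it would be a neighbor tone instead.)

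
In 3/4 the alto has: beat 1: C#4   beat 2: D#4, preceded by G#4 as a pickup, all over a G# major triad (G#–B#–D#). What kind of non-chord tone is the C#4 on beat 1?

Appoggiatura.

The harmony at that moment is G# major triad (G#, B#, D#); C#4 is not a chord tone.
It is approached by leap down from G#4 and left by step up to D#4.
Leap in, step out, metrically accented — an appoggiatura.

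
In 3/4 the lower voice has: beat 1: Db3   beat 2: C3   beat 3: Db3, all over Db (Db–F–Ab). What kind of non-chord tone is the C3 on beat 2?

Lower neighbor tone.

The harmony at that moment is Db major triad (Db, F, Ab); C3 is not a chord tone.
It is approached by step down from Db3 and left by step up to Db3.
Step away and step back to the same note — a neighbor tone (lower neighbor).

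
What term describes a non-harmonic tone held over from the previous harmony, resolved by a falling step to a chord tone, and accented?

Suspension.

Approach: by preparation — the pitch is first a chord tone, then held (tied or repeated) while the harmony changes under it. Departure: down by step. Metric position: strong.
A prepared dissonance that resolves downward by step — a suspension. (The same figure resolving upward would be a retardation.)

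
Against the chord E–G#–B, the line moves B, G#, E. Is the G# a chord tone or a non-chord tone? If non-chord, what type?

E major triad contains E, G#, B; G# is the third, so it is a chord tone.

Chord tone (the third of E major triad).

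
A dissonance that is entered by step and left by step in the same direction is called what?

Passing tone.

Approach: by step. Departure: by step, continuing in the same direction.
Stepwise on both sides with no change of direction means the note fills in the space between two different chord tones — a passing tone. (Had it turned back to its starting note it would be a neighbor tone instead.)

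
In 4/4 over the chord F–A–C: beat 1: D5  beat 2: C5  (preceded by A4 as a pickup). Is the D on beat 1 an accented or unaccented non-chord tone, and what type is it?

Accented appoggiatura.

The harmony at that moment is F major triad (F, A, C); D5 is not a chord tone.
It is approached by leap up from A4 and left by step down to C5.
Leap in, step out — an appoggiatura.
It falls on the downbeat, so it is accented.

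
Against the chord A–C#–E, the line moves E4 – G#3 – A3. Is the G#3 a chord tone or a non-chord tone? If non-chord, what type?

Non-chord tone — an appoggiatura.

The harmony at that moment is A major triad (A, C#, E); G#3 is not a chord tone.
It is approached by leap down from E4 and left by step up to A3.
Leap in, step out — an appoggiatura.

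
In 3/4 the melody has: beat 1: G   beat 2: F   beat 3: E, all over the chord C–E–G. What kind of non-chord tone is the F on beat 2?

The harmony at that moment is C major triad (C, E, G); F is not a chord tone.
It is approached by step down from G and left by step down to E.
Step in, step out in the same direction — a passing tone.

Passing tone.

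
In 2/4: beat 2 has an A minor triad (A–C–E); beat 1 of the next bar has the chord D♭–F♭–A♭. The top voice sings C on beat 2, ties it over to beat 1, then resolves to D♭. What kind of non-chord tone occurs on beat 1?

Retardation.

The harmony at that moment is D♭ minor triad (D♭, F♭, A♭); C is not a chord tone.
It is held over (the same pitch as the preceding C) and left by step up to D♭.
Held over from the previous chord and resolving up by step — a retardation.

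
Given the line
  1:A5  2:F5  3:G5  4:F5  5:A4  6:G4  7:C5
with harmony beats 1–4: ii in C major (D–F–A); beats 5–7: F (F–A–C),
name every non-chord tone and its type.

G5 (beat 3) — neighbor tone; G4 (beat 6) — escape tone.

The harmony at that moment is D minor triad (D, F, A); G5 is not a chord tone.
It is approached by step up from F5 and left by step down to F5.
Step away and step back to the same note — a neighbor tone (upper neighbor).
The harmony at that moment is F major triad (F, A, C); G4 is not a chord tone.
It is approached by step down from A4 and left by leap up to C5.
Step in, leap out — an escape tone.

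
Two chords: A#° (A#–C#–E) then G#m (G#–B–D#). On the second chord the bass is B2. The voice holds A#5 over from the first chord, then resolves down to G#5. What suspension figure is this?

7–6 suspension.

At the second chord the bass is B2. The suspended A#5 lies a seventh above the bass; after resolving down by step to G#5, the interval above the bass becomes a sixth.
Suspension figures are named by those two intervals: 7–6.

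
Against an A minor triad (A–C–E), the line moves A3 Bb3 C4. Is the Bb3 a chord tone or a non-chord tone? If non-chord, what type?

The harmony at that moment is A minor triad (A, C, E); Bb3 is not a chord tone.
It is approached by step up from A3 and left by step up to C4.
Step in, step out in the same direction — a passing tone.

Non-chord tone — a passing tone.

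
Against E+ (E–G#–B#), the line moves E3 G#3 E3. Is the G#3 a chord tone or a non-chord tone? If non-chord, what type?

E augmented triad contains E, G#, B#; G# is the third, so it is a chord tone.

Chord tone (the third of E augmented triad).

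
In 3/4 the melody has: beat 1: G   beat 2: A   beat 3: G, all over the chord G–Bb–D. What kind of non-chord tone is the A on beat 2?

The harmony at that moment is G minor triad (G, Bb, D); A is not a chord tone.
It is approached by step up from G and left by step down to G.
Step away and step back to the same note — a neighbor tone (upper neighbor).

Upper neighbor tone.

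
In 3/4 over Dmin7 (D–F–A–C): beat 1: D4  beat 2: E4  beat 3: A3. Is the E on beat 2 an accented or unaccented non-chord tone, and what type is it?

Unaccented escape tone.

The harmony at that moment is D minor seventh chord (D, F, A, C); E4 is not a chord tone.
It is approached by step up from D4 and left by leap down to A3.
Step in, leap out — an escape tone.
It falls on a weak beat, so it is unaccented.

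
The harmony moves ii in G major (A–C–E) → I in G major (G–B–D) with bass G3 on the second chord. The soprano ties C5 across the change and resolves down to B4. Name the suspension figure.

4–3 suspension.

At the second chord the bass is G3. The suspended C5 lies a fourth above the bass; after resolving down by step to B4, the interval above the bass becomes a third.
Suspension figures are named by those two intervals: 4–3.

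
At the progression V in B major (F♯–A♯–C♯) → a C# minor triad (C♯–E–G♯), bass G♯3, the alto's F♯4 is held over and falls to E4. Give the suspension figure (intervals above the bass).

At the second chord the bass is G♯3. The suspended F♯4 lies a seventh above the bass; after resolving down by step to E4, the interval above the bass becomes a sixth.
Suspension figures are named by those two intervals: 7–6.

7–6 suspension.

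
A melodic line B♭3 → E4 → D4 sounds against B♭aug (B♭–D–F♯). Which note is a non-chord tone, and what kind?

The harmony at that moment is B♭ augmented triad (B♭, D, F♯); E4 is not a chord tone.
It is approached by leap up from B♭3 and left by step down to D4.
Leap in, step out — an appoggiatura.

E4 is an appoggiatura.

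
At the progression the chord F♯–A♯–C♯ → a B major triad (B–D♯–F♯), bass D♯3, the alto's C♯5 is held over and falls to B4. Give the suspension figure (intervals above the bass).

7–6 suspension.

At the second chord the bass is D♯3. The suspended C♯5 lies a seventh above the bass; after resolving down by step to B4, the interval above the bass becomes a sixth.
Suspension figures are named by those two intervals: 7–6.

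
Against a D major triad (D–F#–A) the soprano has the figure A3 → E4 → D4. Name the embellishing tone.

E4 is an appoggiatura.

The harmony at that moment is D major triad (D, F#, A); E4 is not a chord tone.
It is approached by leap up from A3 and left by step down to D4.
Leap in, step out — an appoggiatura.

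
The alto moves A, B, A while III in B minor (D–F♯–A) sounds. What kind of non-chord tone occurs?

B is a neighbor tone.

The harmony at that moment is D major triad (D, F♯, A); B is not a chord tone.
It is approached by step up from A and left by step down to A.
Step away and step back to the same note — a neighbor tone (upper neighbor).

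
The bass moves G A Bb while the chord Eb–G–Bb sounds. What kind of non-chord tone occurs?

A is a passing tone.

The harmony at that moment is Eb major triad (Eb, G, Bb); A is not a chord tone.
It is approached by step up from G and left by step up to Bb.
Step in, step out in the same direction — a passing tone.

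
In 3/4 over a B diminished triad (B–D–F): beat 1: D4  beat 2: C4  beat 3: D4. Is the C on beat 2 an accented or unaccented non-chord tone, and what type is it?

Unaccented neighbor tone.

The harmony at that moment is B diminished triad (B, D, F); C4 is not a chord tone.
It is approached by step down from D4 and left by step up to D4.
Step away and step back to the same note — a neighbor tone (lower neighbor).
It falls on a weak beat, so it is unaccented.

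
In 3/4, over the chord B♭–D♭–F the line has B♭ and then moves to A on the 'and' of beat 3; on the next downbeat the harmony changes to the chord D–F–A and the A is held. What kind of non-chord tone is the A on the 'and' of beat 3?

The harmony at that moment is B♭ minor triad (B♭, D♭, F); A is not a chord tone.
It is approached by step down from B♭ and then sustained as the same pitch into the next harmony.
Arriving early and becoming a chord tone when the harmony changes — an anticipation.

Anticipation.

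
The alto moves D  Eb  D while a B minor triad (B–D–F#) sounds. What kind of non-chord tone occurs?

The harmony at that moment is B minor triad (B, D, F#); Eb is not a chord tone.
It is approached by step up from D and left by step down to D.
Step away and step back to the same note — a neighbor tone (upper neighbor).

Eb is a neighbor tone.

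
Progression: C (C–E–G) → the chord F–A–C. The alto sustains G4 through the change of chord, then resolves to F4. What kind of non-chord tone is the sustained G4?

G4 is a suspension.

The harmony at that moment is F major triad (F, A, C); G4 is not a chord tone.
It is held over (the same pitch as the preceding G4) and left by step down to F4.
Held over from the previous chord and resolving down by step — a suspension.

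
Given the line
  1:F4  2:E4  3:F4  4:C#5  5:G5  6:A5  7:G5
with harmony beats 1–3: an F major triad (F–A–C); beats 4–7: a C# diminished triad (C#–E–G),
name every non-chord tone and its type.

E4 (beat 2) — neighbor tone; A5 (beat 6) — neighbor tone.

The harmony at that moment is F major triad (F, A, C); E4 is not a chord tone.
It is approached by step down from F4 and left by step up to F4.
Step away and step back to the same note — a neighbor tone (lower neighbor).
The harmony at that moment is C# diminished triad (C#, E, G); A5 is not a chord tone.
It is approached by step up from G5 and left by step down to G5.
Step away and step back to the same note — a neighbor tone (upper neighbor).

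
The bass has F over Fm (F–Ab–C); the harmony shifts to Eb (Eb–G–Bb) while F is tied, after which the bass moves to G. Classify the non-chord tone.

The harmony at that moment is Eb major triad (Eb, G, Bb); F is not a chord tone.
It is held over (the same pitch as the preceding F) and left by step up to G.
Held over from the previous chord and resolving up by step — a retardation.

F is a retardation.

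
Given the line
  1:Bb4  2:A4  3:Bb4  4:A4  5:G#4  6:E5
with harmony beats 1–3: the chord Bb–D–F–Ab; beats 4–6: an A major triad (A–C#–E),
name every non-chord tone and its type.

A4 (beat 2) — neighbor tone; G#4 (beat 5) — escape tone.

The harmony at that moment is Bb dominant seventh chord (Bb, D, F, Ab); A4 is not a chord tone.
It is approached by step down from Bb4 and left by step up to Bb4.
Step away and step back to the same note — a neighbor tone (lower neighbor).
The harmony at that moment is A major triad (A, C#, E); G#4 is not a chord tone.
It is approached by step down from A4 and left by leap up to E5.
Step in, leap out — an escape tone.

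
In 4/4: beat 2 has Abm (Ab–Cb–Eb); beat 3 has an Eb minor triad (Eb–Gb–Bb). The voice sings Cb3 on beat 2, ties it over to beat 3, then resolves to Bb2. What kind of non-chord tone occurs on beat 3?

The harmony at that moment is Eb minor triad (Eb, Gb, Bb); Cb3 is not a chord tone.
It is held over (the same pitch as the preceding Cb3) and left by step down to Bb2.
Held over from the previous chord and resolving down by step — a suspension.

Suspension.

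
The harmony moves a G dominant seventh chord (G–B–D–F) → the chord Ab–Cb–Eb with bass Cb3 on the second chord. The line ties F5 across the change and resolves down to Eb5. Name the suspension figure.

4–3 suspension.

At the second chord the bass is Cb3. The suspended F5 lies a fourth above the bass; after resolving down by step to Eb5, the interval above the bass becomes a third.
Suspension figures are named by those two intervals: 4–3.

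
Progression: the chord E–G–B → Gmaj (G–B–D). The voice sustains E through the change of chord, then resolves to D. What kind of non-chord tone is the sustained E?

The harmony at that moment is G major triad (G, B, D); E is not a chord tone.
It is held over (the same pitch as the preceding E) and left by step down to D.
Held over from the previous chord and resolving down by step — a suspension.

E is a suspension.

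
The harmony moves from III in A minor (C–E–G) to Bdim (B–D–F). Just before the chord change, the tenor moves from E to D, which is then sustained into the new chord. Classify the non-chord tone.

The harmony at that moment is C major triad (C, E, G); D is not a chord tone.
It is approached by step down from E and then sustained as the same pitch into the next harmony.
Arriving early and becoming a chord tone when the harmony changes — an anticipation.

D is an anticipation.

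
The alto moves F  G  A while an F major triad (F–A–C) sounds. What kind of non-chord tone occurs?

The harmony at that moment is F major triad (F, A, C); G is not a chord tone.
It is approached by step up from F and left by step up to A.
Step in, step out in the same direction — a passing tone.

G is a passing tone.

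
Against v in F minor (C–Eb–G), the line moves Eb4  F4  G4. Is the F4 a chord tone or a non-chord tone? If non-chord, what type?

Non-chord tone — a passing tone.

The harmony at that moment is C minor triad (C, Eb, G); F4 is not a chord tone.
It is approached by step up from Eb4 and left by step up to G4.
Step in, step out in the same direction — a passing tone.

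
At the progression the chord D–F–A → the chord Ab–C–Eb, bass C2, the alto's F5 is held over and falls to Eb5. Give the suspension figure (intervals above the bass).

At the second chord the bass is C2. The suspended F5 lies a fourth above the bass; after resolving down by step to Eb5, the interval above the bass becomes a third.
Suspension figures are named by those two intervals: 4–3.

4–3 suspension.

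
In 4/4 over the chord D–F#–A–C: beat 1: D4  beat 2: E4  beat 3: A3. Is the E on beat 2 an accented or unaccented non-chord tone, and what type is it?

The harmony at that moment is D dominant seventh chord (D, F#, A, C); E4 is not a chord tone.
It is approached by step up from D4 and left by leap down to A3.
Step in, leap out — an escape tone.
It falls on a weak beat, so it is unaccented.

Unaccented escape tone.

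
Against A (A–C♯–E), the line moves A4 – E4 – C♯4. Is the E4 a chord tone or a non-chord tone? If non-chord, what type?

A major triad contains A, C♯, E; E is the fifth, so it is a chord tone.

Chord tone (the fifth of A major triad).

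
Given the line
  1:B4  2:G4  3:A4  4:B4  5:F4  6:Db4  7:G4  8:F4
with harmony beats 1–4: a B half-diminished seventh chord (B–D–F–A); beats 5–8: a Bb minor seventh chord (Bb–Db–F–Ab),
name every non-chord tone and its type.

G4 (beat 2) — appoggiatura; G4 (beat 7) — appoggiatura.

The harmony at that moment is B half-diminished seventh chord (B, D, F, A); G4 is not a chord tone.
It is approached by leap down from B4 and left by step up to A4.
Leap in, step out — an appoggiatura.
The harmony at that moment is Bb minor seventh chord (Bb, Db, F, Ab); G4 is not a chord tone.
It is approached by leap up from Db4 and left by step down to F4.
Leap in, step out — an appoggiatura.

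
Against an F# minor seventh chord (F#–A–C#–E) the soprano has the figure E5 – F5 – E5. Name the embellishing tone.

The harmony at that moment is F# minor seventh chord (F#, A, C#, E); F5 is not a chord tone.
It is approached by step up from E5 and left by step down to E5.
Step away and step back to the same note — a neighbor tone (upper neighbor).

F5 is a neighbor tone.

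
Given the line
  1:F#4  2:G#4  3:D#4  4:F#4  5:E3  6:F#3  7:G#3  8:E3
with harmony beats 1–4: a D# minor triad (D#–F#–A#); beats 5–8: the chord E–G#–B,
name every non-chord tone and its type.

G#4 (beat 2) — escape tone; F#3 (beat 6) — passing tone.

The harmony at that moment is D# minor triad (D#, F#, A#); G#4 is not a chord tone.
It is approached by step up from F#4 and left by leap down to D#4.
Step in, leap out — an escape tone.
The harmony at that moment is E major triad (E, G#, B); F#3 is not a chord tone.
It is approached by step up from E3 and left by step up to G#3.
Step in, step out in the same direction — a passing tone.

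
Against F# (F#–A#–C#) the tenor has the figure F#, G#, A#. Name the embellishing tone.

G# is a passing tone.

The harmony at that moment is F# major triad (F#, A#, C#); G# is not a chord tone.
It is approached by step up from F# and left by step up to A#.
Step in, step out in the same direction — a passing tone.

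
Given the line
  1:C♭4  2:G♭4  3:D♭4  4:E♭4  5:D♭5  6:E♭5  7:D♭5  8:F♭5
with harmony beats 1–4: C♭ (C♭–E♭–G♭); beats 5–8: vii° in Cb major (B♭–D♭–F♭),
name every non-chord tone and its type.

The harmony at that moment is C♭ major triad (C♭, E♭, G♭); D♭4 is not a chord tone.
It is approached by leap down from G♭4 and left by step up to E♭4.
Leap in, step out — an appoggiatura.
The harmony at that moment is B♭ diminished triad (B♭, D♭, F♭); E♭5 is not a chord tone.
It is approached by step up from D♭5 and left by step down to D♭5.
Step away and step back to the same note — a neighbor tone (upper neighbor).

D♭4 (beat 3) — appoggiatura; E♭5 (beat 6) — neighbor tone.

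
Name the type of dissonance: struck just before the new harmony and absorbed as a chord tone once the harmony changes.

Approach: ahead of the chord change (typically by step), so it is dissonant against the current harmony. Departure: none — the same pitch is restated or held and is a chord tone of the new harmony.
Dissonant first, consonant once the harmony catches up: the note simply arrives early — an anticipation. (The reverse timing, consonant first and dissonant after the change, would be a suspension or retardation.)

Anticipation.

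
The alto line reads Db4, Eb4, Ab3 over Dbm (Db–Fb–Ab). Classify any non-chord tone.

The harmony at that moment is Db minor triad (Db, Fb, Ab); Eb4 is not a chord tone.
It is approached by step up from Db4 and left by leap down to Ab3.
Step in, leap out — an escape tone.

Eb4 is an escape tone.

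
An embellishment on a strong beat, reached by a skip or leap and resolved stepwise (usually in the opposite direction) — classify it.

Approach: by leap. Departure: by step. Metric position: strong.
Leap in, step out, in a metrically strong position — an appoggiatura. (It is the mirror image of the escape tone, which steps in and leaps out from a weak position.)

Appoggiatura.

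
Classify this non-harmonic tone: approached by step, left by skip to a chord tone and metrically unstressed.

Approach: by step. Departure: by leap. Metric position: weak.
Step in, leap out, from a weak position — an escape tone (échappée). (It is the mirror image of the appoggiatura, which leaps in and steps out on a strong beat.)

Escape tone.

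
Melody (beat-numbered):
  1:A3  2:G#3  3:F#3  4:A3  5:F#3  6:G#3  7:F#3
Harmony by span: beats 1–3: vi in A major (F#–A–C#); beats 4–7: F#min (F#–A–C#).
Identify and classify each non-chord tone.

G#3 (beat 2) — passing tone; G#3 (beat 6) — neighbor tone.

The harmony at that moment is F# minor triad (F#, A, C#); G#3 is not a chord tone.
It is approached by step down from A3 and left by step down to F#3.
Step in, step out in the same direction — a passing tone.
The harmony at that moment is F# minor triad (F#, A, C#); G#3 is not a chord tone.
It is approached by step up from F#3 and left by step down to F#3.
Step away and step back to the same note — a neighbor tone (upper neighbor).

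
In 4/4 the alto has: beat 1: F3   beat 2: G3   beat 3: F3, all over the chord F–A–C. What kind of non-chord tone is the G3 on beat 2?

Upper neighbor tone.

The harmony at that moment is F major triad (F, A, C); G3 is not a chord tone.
It is approached by step up from F3 and left by step down to F3.
Step away and step back to the same note — a neighbor tone (upper neighbor).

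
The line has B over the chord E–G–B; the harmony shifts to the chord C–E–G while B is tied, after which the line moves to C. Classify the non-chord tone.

The harmony at that moment is C major triad (C, E, G); B is not a chord tone.
It is held over (the same pitch as the preceding B) and left by step up to C.
Held over from the previous chord and resolving up by step — a retardation.

B is a retardation.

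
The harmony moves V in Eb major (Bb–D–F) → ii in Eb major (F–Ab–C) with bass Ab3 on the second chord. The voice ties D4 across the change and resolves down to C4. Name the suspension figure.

At the second chord the bass is Ab3. The suspended D4 lies a fourth above the bass; after resolving down by step to C4, the interval above the bass becomes a third.
Suspension figures are named by those two intervals: 4–3.

4–3 suspension.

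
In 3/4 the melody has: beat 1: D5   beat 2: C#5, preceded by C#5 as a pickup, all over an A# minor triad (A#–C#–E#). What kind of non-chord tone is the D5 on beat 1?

Upper neighbor tone.

The harmony at that moment is A# minor triad (A#, C#, E#); D5 is not a chord tone.
It is approached by step up from C#5 and left by step down to C#5.
Step away and step back to the same note — a neighbor tone (upper neighbor).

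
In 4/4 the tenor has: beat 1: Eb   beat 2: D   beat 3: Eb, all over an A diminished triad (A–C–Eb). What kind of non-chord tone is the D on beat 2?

Lower neighbor tone.

The harmony at that moment is A diminished triad (A, C, Eb); D is not a chord tone.
It is approached by step down from Eb and left by step up to Eb.
Step away and step back to the same note — a neighbor tone (lower neighbor).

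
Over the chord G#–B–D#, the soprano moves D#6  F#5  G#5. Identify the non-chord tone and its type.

The harmony at that moment is G# minor triad (G#, B, D#); F#5 is not a chord tone.
It is approached by leap down from D#6 and left by step up to G#5.
Leap in, step out — an appoggiatura.

F#5 is an appoggiatura.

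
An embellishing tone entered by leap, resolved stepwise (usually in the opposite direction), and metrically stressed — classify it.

Approach: by leap. Departure: by step. Metric position: strong.
Leap in, step out, in a metrically strong position — an appoggiatura. (It is the mirror image of the escape tone, which steps in and leaps out from a weak position.)

Appoggiatura.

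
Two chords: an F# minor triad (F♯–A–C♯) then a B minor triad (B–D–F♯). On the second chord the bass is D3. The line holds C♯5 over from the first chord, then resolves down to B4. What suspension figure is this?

At the second chord the bass is D3. The suspended C♯5 lies a seventh above the bass; after resolving down by step to B4, the interval above the bass becomes a sixth.
Suspension figures are named by those two intervals: 7–6.

7–6 suspension.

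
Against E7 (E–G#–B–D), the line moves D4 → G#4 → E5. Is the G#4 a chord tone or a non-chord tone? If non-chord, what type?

Chord tone (the third of E dominant seventh chord).

E dominant seventh chord contains E, G#, B, D; G# is the third, so it is a chord tone.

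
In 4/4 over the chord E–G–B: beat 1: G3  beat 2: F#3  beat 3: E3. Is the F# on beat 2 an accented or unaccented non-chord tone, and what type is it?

The harmony at that moment is E minor triad (E, G, B); F#3 is not a chord tone.
It is approached by step down from G3 and left by step down to E3.
Step in, step out in the same direction — a passing tone.
It falls on a weak beat, so it is unaccented.

Unaccented passing tone.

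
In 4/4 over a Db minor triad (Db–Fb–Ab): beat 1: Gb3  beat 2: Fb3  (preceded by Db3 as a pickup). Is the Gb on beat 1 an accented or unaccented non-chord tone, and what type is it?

The harmony at that moment is Db minor triad (Db, Fb, Ab); Gb3 is not a chord tone.
It is approached by leap up from Db3 and left by step down to Fb3.
Leap in, step out — an appoggiatura.
It falls on the downbeat, so it is accented.

Accented appoggiatura.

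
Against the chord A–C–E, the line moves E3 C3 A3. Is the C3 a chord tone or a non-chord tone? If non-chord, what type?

A minor triad contains A, C, E; C is the third, so it is a chord tone.

Chord tone (the third of A minor triad).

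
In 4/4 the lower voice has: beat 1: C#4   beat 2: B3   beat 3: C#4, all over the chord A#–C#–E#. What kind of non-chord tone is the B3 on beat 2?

The harmony at that moment is A# minor triad (A#, C#, E#); B3 is not a chord tone.
It is approached by step down from C#4 and left by step up to C#4.
Step away and step back to the same note — a neighbor tone (lower neighbor).

Lower neighbor tone.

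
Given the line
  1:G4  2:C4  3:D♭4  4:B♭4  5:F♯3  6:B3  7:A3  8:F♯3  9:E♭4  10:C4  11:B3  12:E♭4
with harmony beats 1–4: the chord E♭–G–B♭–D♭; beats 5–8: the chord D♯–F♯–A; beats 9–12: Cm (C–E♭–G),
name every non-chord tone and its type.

The harmony at that moment is E♭ dominant seventh chord (E♭, G, B♭, D♭); C4 is not a chord tone.
It is approached by leap down from G4 and left by step up to D♭4.
Leap in, step out — an appoggiatura.
The harmony at that moment is D♯ diminished triad (D♯, F♯, A); B3 is not a chord tone.
It is approached by leap up from F♯3 and left by step down to A3.
Leap in, step out — an appoggiatura.
The harmony at that moment is C minor triad (C, E♭, G); B3 is not a chord tone.
It is approached by step down from C4 and left by leap up to E♭4.
Step in, leap out — an escape tone.

C4 (beat 2) — appoggiatura; B3 (beat 6) — appoggiatura; B3 (beat 11) — escape tone.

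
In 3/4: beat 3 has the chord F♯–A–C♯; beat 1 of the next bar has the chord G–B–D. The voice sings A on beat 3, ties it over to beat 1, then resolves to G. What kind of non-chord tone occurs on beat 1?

The harmony at that moment is G major triad (G, B, D); A is not a chord tone.
It is held over (the same pitch as the preceding A) and left by step down to G.
Held over from the previous chord and resolving down by step — a suspension.

Suspension.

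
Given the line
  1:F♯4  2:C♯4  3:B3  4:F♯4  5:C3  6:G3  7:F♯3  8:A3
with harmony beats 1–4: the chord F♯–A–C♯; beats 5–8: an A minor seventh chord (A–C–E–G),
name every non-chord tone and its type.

The harmony at that moment is F♯ minor triad (F♯, A, C♯); B3 is not a chord tone.
It is approached by step down from C♯4 and left by leap up to F♯4.
Step in, leap out — an escape tone.
The harmony at that moment is A minor seventh chord (A, C, E, G); F♯3 is not a chord tone.
It is approached by step down from G3 and left by leap up to A3.
Step in, leap out — an escape tone.

B3 (beat 3) — escape tone; F♯3 (beat 7) — escape tone.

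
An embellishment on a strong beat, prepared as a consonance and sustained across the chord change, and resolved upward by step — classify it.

Approach: by preparation — the pitch is first a chord tone, then held (tied or repeated) while the harmony changes under it. Departure: up by step. Metric position: strong.
A prepared dissonance that resolves upward by step — a retardation. (The same figure resolving downward would be a suspension.)

Retardation.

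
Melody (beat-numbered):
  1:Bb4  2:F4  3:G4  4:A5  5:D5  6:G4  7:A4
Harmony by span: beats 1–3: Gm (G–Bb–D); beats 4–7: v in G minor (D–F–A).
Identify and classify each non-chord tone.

The harmony at that moment is G minor triad (G, Bb, D); F4 is not a chord tone.
It is approached by leap down from Bb4 and left by step up to G4.
Leap in, step out — an appoggiatura.
The harmony at that moment is D minor triad (D, F, A); G4 is not a chord tone.
It is approached by leap down from D5 and left by step up to A4.
Leap in, step out — an appoggiatura.

F4 (beat 2) — appoggiatura; G4 (beat 6) — appoggiatura.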